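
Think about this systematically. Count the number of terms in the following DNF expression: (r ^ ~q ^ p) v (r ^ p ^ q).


A DNF formula is a disjunction of terms (conjunctions).
Terms are separated by v.
Counting the disjuncts: 2 terms.

2


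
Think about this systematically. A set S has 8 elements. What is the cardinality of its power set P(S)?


The power set of a set with n elements has 2^n elements.
|P(S)| = 2^8 = 256

256


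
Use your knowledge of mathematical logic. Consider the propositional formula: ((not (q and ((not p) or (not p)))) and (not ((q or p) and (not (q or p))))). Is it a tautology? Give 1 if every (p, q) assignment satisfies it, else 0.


Check all 4 assignments:
p=0, q=0: 1
p=0, q=1: 0
p=1, q=0: 1
p=1, q=1: 1
Satisfying count = 3/4.
Tautology iff count = 4: no.

0


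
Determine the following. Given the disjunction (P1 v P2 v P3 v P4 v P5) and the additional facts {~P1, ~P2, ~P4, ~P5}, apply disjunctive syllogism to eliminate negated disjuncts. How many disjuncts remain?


Original disjuncts (5): P1, P2, P3, P4, P5
Negated (eliminate): ~P1, ~P2, ~P4, ~P5
Remaining disjuncts: P3
Count = 5 - 4 = 1

1


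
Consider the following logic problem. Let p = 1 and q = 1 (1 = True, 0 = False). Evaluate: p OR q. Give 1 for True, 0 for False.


p = 1, q = 1
Operation: p OR q
Evaluate: 1 OR 1 = 1

1


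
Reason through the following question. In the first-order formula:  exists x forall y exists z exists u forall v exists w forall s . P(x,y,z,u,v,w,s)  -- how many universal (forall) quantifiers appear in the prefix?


Quantifier prefix: exists x forall y exists z exists u forall v exists w forall s
Mark each quantifier type:
  E U E E U E U
Universal count = 3, Existential count = 4
Asked for universal (forall) quantifiers: 3

3


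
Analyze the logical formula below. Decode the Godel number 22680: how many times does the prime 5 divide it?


Factorize 22680 by dividing by 5 repeatedly.
Division steps: 5 divides 22680 exactly 1 time(s).
Exponent of 5 = 1

1


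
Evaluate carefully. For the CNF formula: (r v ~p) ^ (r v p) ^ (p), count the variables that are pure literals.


Check each variable for pure literal status:
p: mixed (not pure)
q: absent (not pure)
r: pure positive
Pure literal count = 1

1


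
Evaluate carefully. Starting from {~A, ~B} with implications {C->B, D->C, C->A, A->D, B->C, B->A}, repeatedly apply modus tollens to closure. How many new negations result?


Initial negated facts: {~A, ~B}
Apply modus tollens to closure:
  ~B and C->B  =>  ~C
  ~C and D->C  =>  ~D
Final negated: {~A, ~B, ~C, ~D}
New negations: {~C, ~D}
Count = 2

2


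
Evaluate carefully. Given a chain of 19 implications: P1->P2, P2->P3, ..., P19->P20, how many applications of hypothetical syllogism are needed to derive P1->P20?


With 19 implications in a chain connecting 20 propositions:
P1->P2, P2->P3, ..., P19->P20
Steps needed = (number of implications) - 1 = 19 - 1 = 18

18


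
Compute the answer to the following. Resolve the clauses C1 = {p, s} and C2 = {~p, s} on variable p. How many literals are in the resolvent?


Remove p from C1 and ~p from C2.
C1 remainder: {s}
C2 remainder: {s}
Union (resolvent): {s}
Resolvent has 1 literal(s).

1


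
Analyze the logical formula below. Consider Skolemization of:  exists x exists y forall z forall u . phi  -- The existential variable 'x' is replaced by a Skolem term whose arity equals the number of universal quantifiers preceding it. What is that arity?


Quantifier prefix: exists x exists y forall z forall u
'x' is existentially quantified at position 1.
No universal quantifiers precede it.
Skolem function arity = 0 (a Skolem constant)

0


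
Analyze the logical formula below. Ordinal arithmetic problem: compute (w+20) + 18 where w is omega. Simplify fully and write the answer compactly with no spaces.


Compute (w+20) + 18.
Ordinal + is associative but NOT commutative; for finite n>0, n + w = w but w + n stays w+n.
By associativity: (w+20) + 18 = w + (20+18) = w+38.
Result = w+38

w+38


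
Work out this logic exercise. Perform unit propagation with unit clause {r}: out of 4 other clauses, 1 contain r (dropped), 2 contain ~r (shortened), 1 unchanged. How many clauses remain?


Satisfied (removed): 1
Shortened (remain): 2
Unchanged (remain): 1
Remaining = 2 + 1 = 3

3


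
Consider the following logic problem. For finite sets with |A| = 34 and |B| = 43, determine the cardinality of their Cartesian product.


The Cartesian product A x B contains all ordered pairs (a, b).
|A x B| = |A| * |B| = 34 * 43 = 1462

1462


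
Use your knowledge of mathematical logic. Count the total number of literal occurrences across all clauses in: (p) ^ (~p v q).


Counting literals in each clause:
Clause 1: 1 literal(s)
Clause 2: 2 literal(s)
Total = 3

3


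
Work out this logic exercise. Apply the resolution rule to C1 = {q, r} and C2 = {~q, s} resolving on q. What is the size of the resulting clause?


Remove q from C1 and ~q from C2.
C1 remainder: {r}
C2 remainder: {s}
Union (resolvent): {r, s}
Resolvent has 2 literal(s).

2


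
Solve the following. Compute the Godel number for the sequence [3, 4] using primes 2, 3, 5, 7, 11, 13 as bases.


Encode each element as an exponent of the corresponding prime:
  2^3 = 8
  3^4 = 81
Product = 8 * 81 = 648

648


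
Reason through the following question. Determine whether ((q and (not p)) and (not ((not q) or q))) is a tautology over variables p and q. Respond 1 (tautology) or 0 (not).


Check all 4 assignments:
p=0, q=0: 0
p=0, q=1: 0
p=1, q=0: 0
p=1, q=1: 0
Satisfying count = 0/4.
Tautology iff count = 4: no.

0


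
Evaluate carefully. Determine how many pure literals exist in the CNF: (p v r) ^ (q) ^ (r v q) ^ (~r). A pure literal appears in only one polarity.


Check each variable for pure literal status:
p: pure positive
q: pure positive
r: mixed (not pure)
Pure literal count = 2

2


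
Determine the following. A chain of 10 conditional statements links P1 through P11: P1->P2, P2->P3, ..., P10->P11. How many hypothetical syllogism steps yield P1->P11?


With 10 implications in a chain connecting 11 propositions:
P1->P2, P2->P3, ..., P10->P11
Steps needed = (number of implications) - 1 = 10 - 1 = 9

9


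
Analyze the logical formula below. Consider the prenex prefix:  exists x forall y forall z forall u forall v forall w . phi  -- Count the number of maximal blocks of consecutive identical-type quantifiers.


Quantifier-type sequence: E A A A A A  (A=forall, E=exists)
Group into maximal same-type runs:
  Ex1 | Ax5
Number of blocks = 2

2


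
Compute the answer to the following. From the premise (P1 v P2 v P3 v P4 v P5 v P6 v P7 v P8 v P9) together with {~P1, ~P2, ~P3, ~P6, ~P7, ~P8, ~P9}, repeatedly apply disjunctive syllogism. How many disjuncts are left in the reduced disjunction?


Original disjuncts (9): P1, P2, P3, P4, P5, P6, P7, P8, P9
Negated (eliminate): ~P1, ~P2, ~P3, ~P6, ~P7, ~P8, ~P9
Remaining disjuncts: P4, P5
Count = 9 - 7 = 2

2


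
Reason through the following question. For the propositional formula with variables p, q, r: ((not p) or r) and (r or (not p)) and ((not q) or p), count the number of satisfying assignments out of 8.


Evaluate all 8 assignments for p, q, r:
p=0, q=0, r=0: 1
p=0, q=0, r=1: 1
p=0, q=1, r=0: 0
p=0, q=1, r=1: 0
p=1, q=0, r=0: 0
p=1, q=0, r=1: 1
p=1, q=1, r=0: 0
p=1, q=1, r=1: 1
Satisfying count = 4

4


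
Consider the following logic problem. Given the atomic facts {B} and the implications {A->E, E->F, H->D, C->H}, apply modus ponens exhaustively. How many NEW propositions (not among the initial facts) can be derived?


Initial facts: {B}
Apply modus ponens to closure:
  (no implication fires)
Final known: {B}
New propositions: {(none)}
Count = 0

0


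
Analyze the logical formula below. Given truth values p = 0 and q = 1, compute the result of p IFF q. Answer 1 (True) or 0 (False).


p = 0, q = 1
Operation: p IFF q
Evaluate: 0 IFF 1 = 0

0


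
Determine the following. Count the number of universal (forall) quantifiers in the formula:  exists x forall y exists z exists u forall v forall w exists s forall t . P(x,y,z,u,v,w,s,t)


Quantifier prefix: exists x forall y exists z exists u forall v forall w exists s forall t
Mark each quantifier type:
  E U E E U U E U
Universal count = 4, Existential count = 4
Asked for universal (forall) quantifiers: 4

4


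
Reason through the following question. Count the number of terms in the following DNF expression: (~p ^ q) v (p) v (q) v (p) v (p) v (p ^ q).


A DNF formula is a disjunction of terms (conjunctions).
Terms are separated by v.
Counting the disjuncts: 6 terms.

6


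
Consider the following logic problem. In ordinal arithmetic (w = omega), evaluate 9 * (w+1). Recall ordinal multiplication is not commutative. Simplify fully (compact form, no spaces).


Compute 9 * (w+1).
Ordinal * is associative and left-distributive over +, but NOT commutative; for finite n>1, n*w = w but w*n stays w*n.
By left-distributivity: 9 * (w+1) = 9*w + 9*1 = w + 9 = w+9.
Result = w+9

w+9


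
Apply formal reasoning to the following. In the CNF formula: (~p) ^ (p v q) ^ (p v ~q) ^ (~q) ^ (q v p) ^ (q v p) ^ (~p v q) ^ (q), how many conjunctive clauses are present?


A CNF formula is a conjunction of clauses.
Clauses are separated by ^.
Counting the conjuncts: 8 clauses.

8


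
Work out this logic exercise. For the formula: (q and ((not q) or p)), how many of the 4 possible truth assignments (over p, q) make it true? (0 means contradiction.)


Check all 4 assignments:
p=0, q=0: 0
p=0, q=1: 0
p=1, q=0: 0
p=1, q=1: 1
Count of True = 1

1


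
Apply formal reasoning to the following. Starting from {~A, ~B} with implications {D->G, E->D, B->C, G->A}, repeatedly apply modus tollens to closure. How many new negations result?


Initial negated facts: {~A, ~B}
Apply modus tollens to closure:
  ~A and G->A  =>  ~G
  ~G and D->G  =>  ~D
  ~D and E->D  =>  ~E
Final negated: {~A, ~B, ~D, ~E, ~G}
New negations: {~D, ~E, ~G}
Count = 3

3


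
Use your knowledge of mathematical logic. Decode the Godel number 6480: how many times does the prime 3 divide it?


Factorize 6480 by dividing by 3 repeatedly.
Division steps: 3 divides 6480 exactly 4 time(s).
Exponent of 3 = 4

4


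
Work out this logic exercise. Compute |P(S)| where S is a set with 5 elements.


The power set of a set with n elements has 2^n elements.
|P(S)| = 2^5 = 32

32


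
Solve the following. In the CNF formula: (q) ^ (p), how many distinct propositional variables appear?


Identify each variable that appears in the formula.
Variables found: p, q
Count = 2

2


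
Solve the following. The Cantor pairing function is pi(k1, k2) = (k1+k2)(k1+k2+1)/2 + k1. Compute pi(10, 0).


k1 + k2 = 10
(k1+k2)(k1+k2+1)/2 = 10 * 11 / 2 = 55
pi = 55 + 10 = 65

65


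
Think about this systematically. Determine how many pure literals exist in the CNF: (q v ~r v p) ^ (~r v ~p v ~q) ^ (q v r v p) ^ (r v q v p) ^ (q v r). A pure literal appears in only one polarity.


Check each variable for pure literal status:
p: mixed (not pure)
q: mixed (not pure)
r: mixed (not pure)
Pure literal count = 0

0


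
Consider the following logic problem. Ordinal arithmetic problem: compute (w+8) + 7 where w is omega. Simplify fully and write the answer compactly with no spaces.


Compute (w+8) + 7.
Ordinal + is associative but NOT commutative; for finite n>0, n + w = w but w + n stays w+n.
By associativity: (w+8) + 7 = w + (8+7) = w+15.
Result = w+15

w+15


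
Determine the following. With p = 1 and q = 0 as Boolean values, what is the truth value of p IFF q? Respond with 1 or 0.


p = 1, q = 0
Operation: p IFF q
Evaluate: 1 IFF 0 = 0

0


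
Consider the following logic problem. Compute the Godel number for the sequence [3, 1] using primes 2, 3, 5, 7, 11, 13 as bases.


Encode each element as an exponent of the corresponding prime:
  2^3 = 8
  3^1 = 3
Product = 8 * 3 = 24

24


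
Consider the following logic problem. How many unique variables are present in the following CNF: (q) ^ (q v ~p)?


Identify each variable that appears in the formula.
Variables found: p, q
Count = 2

2


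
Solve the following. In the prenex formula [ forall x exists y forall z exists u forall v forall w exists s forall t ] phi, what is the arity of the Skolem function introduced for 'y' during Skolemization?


Quantifier prefix: forall x exists y forall z exists u forall v forall w exists s forall t
'y' is existentially quantified at position 2.
Universal variables preceding it: x
Skolem function arity = 1

1


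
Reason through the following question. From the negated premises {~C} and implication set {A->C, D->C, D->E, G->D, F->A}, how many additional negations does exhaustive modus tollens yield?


Initial negated facts: {~C}
Apply modus tollens to closure:
  ~C and A->C  =>  ~A
  ~C and D->C  =>  ~D
  ~D and G->D  =>  ~G
  ~A and F->A  =>  ~F
Final negated: {~A, ~C, ~D, ~F, ~G}
New negations: {~A, ~D, ~F, ~G}
Count = 4

4


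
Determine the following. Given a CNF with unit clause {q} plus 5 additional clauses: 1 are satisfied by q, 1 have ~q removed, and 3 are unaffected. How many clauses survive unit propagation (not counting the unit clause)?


Satisfied (removed): 1
Shortened (remain): 1
Unchanged (remain): 3
Remaining = 1 + 3 = 4

4


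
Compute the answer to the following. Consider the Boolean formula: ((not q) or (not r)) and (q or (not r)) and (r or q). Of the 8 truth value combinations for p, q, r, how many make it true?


Evaluate all 8 assignments for p, q, r:
p=0, q=0, r=0: 0
p=0, q=0, r=1: 0
p=0, q=1, r=0: 1
p=0, q=1, r=1: 0
p=1, q=0, r=0: 0
p=1, q=0, r=1: 0
p=1, q=1, r=0: 1
p=1, q=1, r=1: 0
Satisfying count = 2

2


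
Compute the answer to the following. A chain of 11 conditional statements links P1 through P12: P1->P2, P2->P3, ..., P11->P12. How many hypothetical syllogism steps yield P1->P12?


With 11 implications in a chain connecting 12 propositions:
P1->P2, P2->P3, ..., P11->P12
Steps needed = (number of implications) - 1 = 11 - 1 = 10

10


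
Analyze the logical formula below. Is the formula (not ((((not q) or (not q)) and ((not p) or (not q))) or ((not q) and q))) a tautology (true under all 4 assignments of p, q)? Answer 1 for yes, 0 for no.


Check all 4 assignments:
p=0, q=0: 0
p=0, q=1: 1
p=1, q=0: 0
p=1, q=1: 1
Satisfying count = 2/4.
Tautology iff count = 4: no.

0


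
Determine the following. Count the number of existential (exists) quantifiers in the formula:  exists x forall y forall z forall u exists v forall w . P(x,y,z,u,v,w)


Quantifier prefix: exists x forall y forall z forall u exists v forall w
Mark each quantifier type:
  E U U U E U
Universal count = 4, Existential count = 2
Asked for existential (exists) quantifiers: 2

2


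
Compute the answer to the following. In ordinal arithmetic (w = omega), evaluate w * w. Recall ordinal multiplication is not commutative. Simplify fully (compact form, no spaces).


Compute w * w.
Ordinal * is associative and left-distributive over +, but NOT commutative; for finite n>1, n*w = w but w*n stays w*n.
w * w = w^2 by definition.
Result = w^2

w^2


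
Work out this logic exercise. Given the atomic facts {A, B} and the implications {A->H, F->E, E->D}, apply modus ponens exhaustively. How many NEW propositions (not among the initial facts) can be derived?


Initial facts: {A, B}
Apply modus ponens to closure:
  A and A->H  =>  H
Final known: {A, B, H}
New propositions: {H}
Count = 1

1


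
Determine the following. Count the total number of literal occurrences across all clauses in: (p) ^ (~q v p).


Counting literals in each clause:
Clause 1: 1 literal(s)
Clause 2: 2 literal(s)
Total = 3

3


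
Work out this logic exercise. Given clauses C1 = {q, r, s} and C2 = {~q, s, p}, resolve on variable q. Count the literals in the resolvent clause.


Remove q from C1 and ~q from C2.
C1 remainder: {r, s}
C2 remainder: {s, p}
Union (resolvent): {p, r, s}
Resolvent has 3 literal(s).

3


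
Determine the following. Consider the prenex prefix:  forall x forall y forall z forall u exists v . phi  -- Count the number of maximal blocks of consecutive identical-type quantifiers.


Quantifier-type sequence: A A A A E  (A=forall, E=exists)
Group into maximal same-type runs:
  Ax4 | Ex1
Number of blocks = 2

2


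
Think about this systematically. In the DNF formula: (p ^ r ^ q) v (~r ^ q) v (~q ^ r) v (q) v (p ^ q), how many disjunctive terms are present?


A DNF formula is a disjunction of terms (conjunctions).
Terms are separated by v.
Counting the disjuncts: 5 terms.

5


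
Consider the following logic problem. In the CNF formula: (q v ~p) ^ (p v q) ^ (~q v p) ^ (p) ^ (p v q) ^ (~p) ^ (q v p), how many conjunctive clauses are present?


A CNF formula is a conjunction of clauses.
Clauses are separated by ^.
Counting the conjuncts: 7 clauses.

7


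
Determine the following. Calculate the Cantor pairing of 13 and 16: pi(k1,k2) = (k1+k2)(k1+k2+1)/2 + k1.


k1 + k2 = 29
(k1+k2)(k1+k2+1)/2 = 29 * 30 / 2 = 435
pi = 435 + 13 = 448

448


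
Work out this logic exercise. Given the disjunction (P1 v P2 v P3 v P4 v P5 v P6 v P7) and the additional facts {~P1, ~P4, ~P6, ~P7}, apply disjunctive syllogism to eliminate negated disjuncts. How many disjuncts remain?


Original disjuncts (7): P1, P2, P3, P4, P5, P6, P7
Negated (eliminate): ~P1, ~P4, ~P6, ~P7
Remaining disjuncts: P2, P3, P5
Count = 7 - 4 = 3

3


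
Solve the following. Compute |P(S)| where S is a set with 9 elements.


The power set of a set with n elements has 2^n elements.
|P(S)| = 2^9 = 512

512


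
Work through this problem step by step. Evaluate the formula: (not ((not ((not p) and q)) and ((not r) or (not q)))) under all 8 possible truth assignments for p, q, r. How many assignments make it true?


Check all 8 assignments:
p=0, q=0, r=0: 0
p=0, q=0, r=1: 0
p=0, q=1, r=0: 1
p=0, q=1, r=1: 1
p=1, q=0, r=0: 0
p=1, q=0, r=1: 0
p=1, q=1, r=0: 0
p=1, q=1, r=1: 1
Count of True = 3

3


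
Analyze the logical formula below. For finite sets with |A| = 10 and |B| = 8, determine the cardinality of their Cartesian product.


The Cartesian product A x B contains all ordered pairs (a, b).
|A x B| = |A| * |B| = 10 * 8 = 80

80


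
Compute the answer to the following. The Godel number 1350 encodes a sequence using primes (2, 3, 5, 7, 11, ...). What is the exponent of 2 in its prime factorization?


Factorize 1350 by dividing by 2 repeatedly.
Division steps: 2 divides 1350 exactly 1 time(s).
Exponent of 2 = 1

1


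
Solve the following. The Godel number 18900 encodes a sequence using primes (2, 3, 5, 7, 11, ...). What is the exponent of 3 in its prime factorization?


Factorize 18900 by dividing by 3 repeatedly.
Division steps: 3 divides 18900 exactly 3 time(s).
Exponent of 3 = 3

3


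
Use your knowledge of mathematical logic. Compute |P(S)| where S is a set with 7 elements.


The power set of a set with n elements has 2^n elements.
|P(S)| = 2^7 = 128

128


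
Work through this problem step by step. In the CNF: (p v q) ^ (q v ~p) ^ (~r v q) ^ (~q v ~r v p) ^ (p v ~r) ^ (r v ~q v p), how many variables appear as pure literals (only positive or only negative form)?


Check each variable for pure literal status:
p: mixed (not pure)
q: mixed (not pure)
r: mixed (not pure)
Pure literal count = 0

0


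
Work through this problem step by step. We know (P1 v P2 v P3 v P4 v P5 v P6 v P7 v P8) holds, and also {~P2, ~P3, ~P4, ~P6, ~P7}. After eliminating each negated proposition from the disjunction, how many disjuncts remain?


Original disjuncts (8): P1, P2, P3, P4, P5, P6, P7, P8
Negated (eliminate): ~P2, ~P3, ~P4, ~P6, ~P7
Remaining disjuncts: P1, P5, P8
Count = 8 - 5 = 3

3


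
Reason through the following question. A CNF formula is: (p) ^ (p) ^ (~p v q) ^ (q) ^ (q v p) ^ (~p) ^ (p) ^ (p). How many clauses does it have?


A CNF formula is a conjunction of clauses.
Clauses are separated by ^.
Counting the conjuncts: 8 clauses.

8


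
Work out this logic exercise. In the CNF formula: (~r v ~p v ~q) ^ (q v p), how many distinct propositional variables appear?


Identify each variable that appears in the formula.
Variables found: p, q, r
Count = 3

3


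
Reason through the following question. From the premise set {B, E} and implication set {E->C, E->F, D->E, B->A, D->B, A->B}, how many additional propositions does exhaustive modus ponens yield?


Initial facts: {B, E}
Apply modus ponens to closure:
  E and E->C  =>  C
  E and E->F  =>  F
  B and B->A  =>  A
Final known: {A, B, C, E, F}
New propositions: {A, C, F}
Count = 3

3


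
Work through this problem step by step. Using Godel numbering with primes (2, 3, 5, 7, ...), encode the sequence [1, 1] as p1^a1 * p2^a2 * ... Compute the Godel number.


Encode each element as an exponent of the corresponding prime:
  2^1 = 2
  3^1 = 3
Product = 2 * 3 = 6

6


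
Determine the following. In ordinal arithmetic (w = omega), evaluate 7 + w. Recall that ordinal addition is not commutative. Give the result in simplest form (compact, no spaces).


Compute 7 + w.
Ordinal + is associative but NOT commutative; for finite n>0, n + w = w but w + n stays w+n.
Any finite left addend is absorbed by w on the right: 7 + w = w.
Result = w

w


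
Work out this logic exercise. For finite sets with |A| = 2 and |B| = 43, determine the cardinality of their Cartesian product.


The Cartesian product A x B contains all ordered pairs (a, b).
|A x B| = |A| * |B| = 2 * 43 = 86

86


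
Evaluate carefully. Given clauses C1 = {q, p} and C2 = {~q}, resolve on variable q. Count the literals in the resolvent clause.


Remove q from C1 and ~q from C2.
C1 remainder: {p}
C2 remainder: {}
Union (resolvent): {p}
Resolvent has 1 literal(s).

1


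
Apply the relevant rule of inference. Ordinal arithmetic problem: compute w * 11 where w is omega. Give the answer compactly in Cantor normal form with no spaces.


Compute w * 11.
Ordinal * is associative and left-distributive over +, but NOT commutative; for finite n>1, n*w = w but w*n stays w*n.
w * 11 means 11 copies of w concatenated: w*11.
Result = w*11

w*11


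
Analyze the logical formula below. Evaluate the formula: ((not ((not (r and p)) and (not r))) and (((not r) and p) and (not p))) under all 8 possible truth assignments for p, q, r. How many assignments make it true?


Check all 8 assignments:
p=0, q=0, r=0: 0
p=0, q=0, r=1: 0
p=0, q=1, r=0: 0
p=0, q=1, r=1: 0
p=1, q=0, r=0: 0
p=1, q=0, r=1: 0
p=1, q=1, r=0: 0
p=1, q=1, r=1: 0
Count of True = 0

0


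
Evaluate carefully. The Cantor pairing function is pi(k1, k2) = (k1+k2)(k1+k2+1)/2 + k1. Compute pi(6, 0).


k1 + k2 = 6
(k1+k2)(k1+k2+1)/2 = 6 * 7 / 2 = 21
pi = 21 + 6 = 27

27


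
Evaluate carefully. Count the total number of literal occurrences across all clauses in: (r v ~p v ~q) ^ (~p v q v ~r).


Counting literals in each clause:
Clause 1: 3 literal(s)
Clause 2: 3 literal(s)
Total = 6

6


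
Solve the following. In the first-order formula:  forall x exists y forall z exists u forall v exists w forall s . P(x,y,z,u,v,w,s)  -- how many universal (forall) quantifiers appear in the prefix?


Quantifier prefix: forall x exists y forall z exists u forall v exists w forall s
Mark each quantifier type:
  U E U E U E U
Universal count = 4, Existential count = 3
Asked for universal (forall) quantifiers: 4

4


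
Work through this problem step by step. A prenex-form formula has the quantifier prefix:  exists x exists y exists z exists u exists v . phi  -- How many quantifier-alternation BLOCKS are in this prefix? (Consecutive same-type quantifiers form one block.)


Quantifier-type sequence: E E E E E  (A=forall, E=exists)
Group into maximal same-type runs:
  Ex5
Number of blocks = 1

1


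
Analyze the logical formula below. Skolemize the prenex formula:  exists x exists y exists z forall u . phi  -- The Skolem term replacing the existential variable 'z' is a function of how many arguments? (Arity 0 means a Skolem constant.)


Quantifier prefix: exists x exists y exists z forall u
'z' is existentially quantified at position 3.
No universal quantifiers precede it.
Skolem function arity = 0 (a Skolem constant)

0


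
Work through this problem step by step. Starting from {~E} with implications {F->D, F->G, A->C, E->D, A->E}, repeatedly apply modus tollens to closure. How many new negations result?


Initial negated facts: {~E}
Apply modus tollens to closure:
  ~E and A->E  =>  ~A
Final negated: {~A, ~E}
New negations: {~A}
Count = 1

1


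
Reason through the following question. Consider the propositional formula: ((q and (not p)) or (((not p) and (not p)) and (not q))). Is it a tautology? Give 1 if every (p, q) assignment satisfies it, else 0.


Check all 4 assignments:
p=0, q=0: 1
p=0, q=1: 1
p=1, q=0: 0
p=1, q=1: 0
Satisfying count = 2/4.
Tautology iff count = 4: no.

0


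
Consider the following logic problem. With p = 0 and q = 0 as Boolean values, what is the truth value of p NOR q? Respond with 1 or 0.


p = 0, q = 0
Operation: p NOR q
Evaluate: 0 NOR 0 = 1

1


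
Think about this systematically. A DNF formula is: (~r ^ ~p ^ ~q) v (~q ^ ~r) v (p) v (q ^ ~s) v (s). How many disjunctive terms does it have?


A DNF formula is a disjunction of terms (conjunctions).
Terms are separated by v.
Counting the disjuncts: 5 terms.

5


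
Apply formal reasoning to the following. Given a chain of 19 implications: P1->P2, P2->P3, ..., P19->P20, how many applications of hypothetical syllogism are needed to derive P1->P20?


With 19 implications in a chain connecting 20 propositions:
P1->P2, P2->P3, ..., P19->P20
Steps needed = (number of implications) - 1 = 19 - 1 = 18

18


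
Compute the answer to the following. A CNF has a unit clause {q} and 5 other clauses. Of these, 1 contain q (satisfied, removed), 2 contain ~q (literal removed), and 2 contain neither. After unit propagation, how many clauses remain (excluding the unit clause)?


Satisfied (removed): 1
Shortened (remain): 2
Unchanged (remain): 2
Remaining = 2 + 2 = 4

4


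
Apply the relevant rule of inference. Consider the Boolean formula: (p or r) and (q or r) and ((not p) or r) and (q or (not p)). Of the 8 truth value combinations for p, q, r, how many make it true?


Evaluate all 8 assignments for p, q, r:
p=0, q=0, r=0: 0
p=0, q=0, r=1: 1
p=0, q=1, r=0: 0
p=0, q=1, r=1: 1
p=1, q=0, r=0: 0
p=1, q=0, r=1: 0
p=1, q=1, r=0: 0
p=1, q=1, r=1: 1
Satisfying count = 3

3


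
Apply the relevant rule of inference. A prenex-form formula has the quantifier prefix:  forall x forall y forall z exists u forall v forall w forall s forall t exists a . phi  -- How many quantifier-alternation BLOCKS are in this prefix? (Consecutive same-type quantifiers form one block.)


Quantifier-type sequence: A A A E A A A A E  (A=forall, E=exists)
Group into maximal same-type runs:
  Ax3 | Ex1 | Ax4 | Ex1
Number of blocks = 4

4


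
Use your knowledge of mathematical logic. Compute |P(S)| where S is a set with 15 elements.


The power set of a set with n elements has 2^n elements.
|P(S)| = 2^15 = 32768

32768


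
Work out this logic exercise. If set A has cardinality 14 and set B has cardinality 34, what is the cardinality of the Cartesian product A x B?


The Cartesian product A x B contains all ordered pairs (a, b).
|A x B| = |A| * |B| = 14 * 34 = 476

476


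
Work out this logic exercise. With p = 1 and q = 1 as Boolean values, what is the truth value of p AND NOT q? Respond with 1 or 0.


p = 1, q = 1
Operation: p AND NOT q
Evaluate: 1 AND NOT 1 = 0

0


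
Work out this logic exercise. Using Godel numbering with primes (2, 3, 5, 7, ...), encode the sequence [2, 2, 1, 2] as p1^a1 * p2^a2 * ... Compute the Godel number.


Encode each element as an exponent of the corresponding prime:
  2^2 = 4
  3^2 = 9
  5^1 = 5
  7^2 = 49
Product = 4 * 9 * 5 * 49 = 8820

8820


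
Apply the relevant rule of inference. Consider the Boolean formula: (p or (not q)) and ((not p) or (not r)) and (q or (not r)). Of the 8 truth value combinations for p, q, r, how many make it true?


Evaluate all 8 assignments for p, q, r:
p=0, q=0, r=0: 1
p=0, q=0, r=1: 0
p=0, q=1, r=0: 0
p=0, q=1, r=1: 0
p=1, q=0, r=0: 1
p=1, q=0, r=1: 0
p=1, q=1, r=0: 1
p=1, q=1, r=1: 0
Satisfying count = 3

3


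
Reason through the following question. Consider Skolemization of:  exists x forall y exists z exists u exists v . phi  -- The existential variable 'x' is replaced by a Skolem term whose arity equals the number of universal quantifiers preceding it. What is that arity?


Quantifier prefix: exists x forall y exists z exists u exists v
'x' is existentially quantified at position 1.
No universal quantifiers precede it.
Skolem function arity = 0 (a Skolem constant)

0


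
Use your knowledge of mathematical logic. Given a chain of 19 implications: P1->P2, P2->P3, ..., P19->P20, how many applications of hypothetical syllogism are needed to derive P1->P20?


With 19 implications in a chain connecting 20 propositions:
P1->P2, P2->P3, ..., P19->P20
Steps needed = (number of implications) - 1 = 19 - 1 = 18

18


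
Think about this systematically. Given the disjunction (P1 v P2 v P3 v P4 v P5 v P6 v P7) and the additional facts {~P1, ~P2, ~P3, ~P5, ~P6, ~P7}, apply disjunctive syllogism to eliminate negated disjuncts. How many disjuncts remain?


Original disjuncts (7): P1, P2, P3, P4, P5, P6, P7
Negated (eliminate): ~P1, ~P2, ~P3, ~P5, ~P6, ~P7
Remaining disjuncts: P4
Count = 7 - 6 = 1

1


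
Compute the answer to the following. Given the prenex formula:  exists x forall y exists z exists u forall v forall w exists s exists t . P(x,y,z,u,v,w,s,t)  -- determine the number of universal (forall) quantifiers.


Quantifier prefix: exists x forall y exists z exists u forall v forall w exists s exists t
Mark each quantifier type:
  E U E E U U E E
Universal count = 3, Existential count = 5
Asked for universal (forall) quantifiers: 3

3


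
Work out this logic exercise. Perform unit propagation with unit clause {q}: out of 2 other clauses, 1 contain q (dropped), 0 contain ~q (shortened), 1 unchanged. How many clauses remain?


Satisfied (removed): 1
Shortened (remain): 0
Unchanged (remain): 1
Remaining = 0 + 1 = 1

1


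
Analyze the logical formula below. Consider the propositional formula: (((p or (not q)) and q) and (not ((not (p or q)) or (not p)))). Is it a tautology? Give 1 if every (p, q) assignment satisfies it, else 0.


Check all 4 assignments:
p=0, q=0: 0
p=0, q=1: 0
p=1, q=0: 0
p=1, q=1: 1
Satisfying count = 1/4.
Tautology iff count = 4: no.

0


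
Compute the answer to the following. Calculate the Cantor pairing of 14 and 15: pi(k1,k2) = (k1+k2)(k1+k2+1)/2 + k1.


k1 + k2 = 29
(k1+k2)(k1+k2+1)/2 = 29 * 30 / 2 = 435
pi = 435 + 14 = 449

449


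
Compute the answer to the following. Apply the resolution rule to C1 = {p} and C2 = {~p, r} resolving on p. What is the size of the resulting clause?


Remove p from C1 and ~p from C2.
C1 remainder: {}
C2 remainder: {r}
Union (resolvent): {r}
Resolvent has 1 literal(s).

1


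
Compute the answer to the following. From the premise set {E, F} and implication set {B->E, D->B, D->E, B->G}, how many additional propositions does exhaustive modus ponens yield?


Initial facts: {E, F}
Apply modus ponens to closure:
  (no implication fires)
Final known: {E, F}
New propositions: {(none)}
Count = 0

0


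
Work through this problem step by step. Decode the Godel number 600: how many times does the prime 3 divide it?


Factorize 600 by dividing by 3 repeatedly.
Division steps: 3 divides 600 exactly 1 time(s).
Exponent of 3 = 1

1


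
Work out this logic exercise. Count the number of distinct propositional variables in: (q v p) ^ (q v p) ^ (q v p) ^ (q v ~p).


Identify each variable that appears in the formula.
Variables found: p, q
Count = 2

2


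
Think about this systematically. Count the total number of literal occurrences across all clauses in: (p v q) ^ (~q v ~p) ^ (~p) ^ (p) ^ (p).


Counting literals in each clause:
Clause 1: 2 literal(s)
Clause 2: 2 literal(s)
Clause 3: 1 literal(s)
Clause 4: 1 literal(s)
Clause 5: 1 literal(s)
Total = 7

7


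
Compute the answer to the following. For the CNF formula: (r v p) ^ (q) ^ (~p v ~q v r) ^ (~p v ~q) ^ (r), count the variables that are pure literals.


Check each variable for pure literal status:
p: mixed (not pure)
q: mixed (not pure)
r: pure positive
Pure literal count = 1

1


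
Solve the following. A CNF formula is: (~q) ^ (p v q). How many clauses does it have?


A CNF formula is a conjunction of clauses.
Clauses are separated by ^.
Counting the conjuncts: 2 clauses.

2


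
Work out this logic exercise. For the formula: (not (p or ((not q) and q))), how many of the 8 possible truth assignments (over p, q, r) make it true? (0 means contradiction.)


Check all 8 assignments:
p=0, q=0, r=0: 1
p=0, q=0, r=1: 1
p=0, q=1, r=0: 1
p=0, q=1, r=1: 1
p=1, q=0, r=0: 0
p=1, q=0, r=1: 0
p=1, q=1, r=0: 0
p=1, q=1, r=1: 0
Count of True = 4

4


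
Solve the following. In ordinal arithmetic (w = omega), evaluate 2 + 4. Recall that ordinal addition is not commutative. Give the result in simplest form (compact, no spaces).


Compute 2 + 4.
Ordinal + is associative but NOT commutative; for finite n>0, n + w = w but w + n stays w+n.
Both operands finite; ordinal + agrees with natural +: 2 + 4 = 6.
Result = 6

6


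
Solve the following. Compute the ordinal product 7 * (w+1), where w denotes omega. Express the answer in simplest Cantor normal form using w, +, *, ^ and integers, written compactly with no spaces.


Compute 7 * (w+1).
Ordinal * is associative and left-distributive over +, but NOT commutative; for finite n>1, n*w = w but w*n stays w*n.
By left-distributivity: 7 * (w+1) = 7*w + 7*1 = w + 7 = w+7.
Result = w+7

w+7


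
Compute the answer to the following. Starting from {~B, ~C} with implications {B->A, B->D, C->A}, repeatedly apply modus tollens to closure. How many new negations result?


Initial negated facts: {~B, ~C}
Apply modus tollens to closure:
  (no implication fires)
Final negated: {~B, ~C}
New negations: {(none)}
Count = 0

0


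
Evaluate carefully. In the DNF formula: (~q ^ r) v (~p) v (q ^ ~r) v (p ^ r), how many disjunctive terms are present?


A DNF formula is a disjunction of terms (conjunctions).
Terms are separated by v.
Counting the disjuncts: 4 terms.

4


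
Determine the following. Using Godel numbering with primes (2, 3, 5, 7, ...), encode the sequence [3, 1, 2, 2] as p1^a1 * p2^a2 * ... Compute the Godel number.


Encode each element as an exponent of the corresponding prime:
  2^3 = 8
  3^1 = 3
  5^2 = 25
  7^2 = 49
Product = 8 * 3 * 25 * 49 = 29400

29400


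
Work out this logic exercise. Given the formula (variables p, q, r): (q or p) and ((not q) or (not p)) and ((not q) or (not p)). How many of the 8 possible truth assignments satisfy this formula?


Evaluate all 8 assignments for p, q, r:
p=0, q=0, r=0: 0
p=0, q=0, r=1: 0
p=0, q=1, r=0: 1
p=0, q=1, r=1: 1
p=1, q=0, r=0: 1
p=1, q=0, r=1: 1
p=1, q=1, r=0: 0
p=1, q=1, r=1: 0
Satisfying count = 4

4


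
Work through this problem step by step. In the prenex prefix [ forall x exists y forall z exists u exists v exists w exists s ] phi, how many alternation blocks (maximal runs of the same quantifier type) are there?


Quantifier-type sequence: A E A E E E E  (A=forall, E=exists)
Group into maximal same-type runs:
  Ax1 | Ex1 | Ax1 | Ex4
Number of blocks = 4

4


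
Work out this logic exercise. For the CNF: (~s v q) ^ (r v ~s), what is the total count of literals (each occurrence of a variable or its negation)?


Counting literals in each clause:
Clause 1: 2 literal(s)
Clause 2: 2 literal(s)
Total = 4

4


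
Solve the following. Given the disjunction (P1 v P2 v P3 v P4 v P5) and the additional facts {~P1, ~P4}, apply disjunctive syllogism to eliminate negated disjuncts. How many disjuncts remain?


Original disjuncts (5): P1, P2, P3, P4, P5
Negated (eliminate): ~P1, ~P4
Remaining disjuncts: P2, P3, P5
Count = 5 - 2 = 3

3


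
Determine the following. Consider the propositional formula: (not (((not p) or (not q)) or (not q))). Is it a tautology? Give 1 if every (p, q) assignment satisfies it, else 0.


Check all 4 assignments:
p=0, q=0: 0
p=0, q=1: 0
p=1, q=0: 0
p=1, q=1: 1
Satisfying count = 1/4.
Tautology iff count = 4: no.

0


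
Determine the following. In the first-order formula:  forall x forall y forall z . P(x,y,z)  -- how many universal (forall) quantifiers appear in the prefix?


Quantifier prefix: forall x forall y forall z
Mark each quantifier type:
  U U U
Universal count = 3, Existential count = 0
Asked for universal (forall) quantifiers: 3

3


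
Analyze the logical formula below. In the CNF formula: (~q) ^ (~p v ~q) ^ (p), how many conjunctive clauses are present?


A CNF formula is a conjunction of clauses.
Clauses are separated by ^.
Counting the conjuncts: 3 clauses.

3


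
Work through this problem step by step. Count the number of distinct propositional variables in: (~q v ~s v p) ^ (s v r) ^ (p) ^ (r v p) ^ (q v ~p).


Identify each variable that appears in the formula.
Variables found: p, q, r, s
Count = 4

4


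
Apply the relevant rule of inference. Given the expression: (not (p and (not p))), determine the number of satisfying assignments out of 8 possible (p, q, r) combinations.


Check all 8 assignments:
p=0, q=0, r=0: 1
p=0, q=0, r=1: 1
p=0, q=1, r=0: 1
p=0, q=1, r=1: 1
p=1, q=0, r=0: 1
p=1, q=0, r=1: 1
p=1, q=1, r=0: 1
p=1, q=1, r=1: 1
Count of True = 8

8


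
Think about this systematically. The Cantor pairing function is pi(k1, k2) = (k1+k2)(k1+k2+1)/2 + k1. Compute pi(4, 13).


k1 + k2 = 17
(k1+k2)(k1+k2+1)/2 = 17 * 18 / 2 = 153
pi = 153 + 4 = 157

157


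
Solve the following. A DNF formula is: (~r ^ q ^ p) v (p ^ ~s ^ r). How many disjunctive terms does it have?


A DNF formula is a disjunction of terms (conjunctions).
Terms are separated by v.
Counting the disjuncts: 2 terms.

2


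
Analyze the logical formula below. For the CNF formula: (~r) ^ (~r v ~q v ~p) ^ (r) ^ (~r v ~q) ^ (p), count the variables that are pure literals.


Check each variable for pure literal status:
p: mixed (not pure)
q: pure negative
r: mixed (not pure)
Pure literal count = 1

1


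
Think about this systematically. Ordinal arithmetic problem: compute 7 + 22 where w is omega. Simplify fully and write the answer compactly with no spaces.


Compute 7 + 22.
Ordinal + is associative but NOT commutative; for finite n>0, n + w = w but w + n stays w+n.
Both operands finite; ordinal + agrees with natural +: 7 + 22 = 29.
Result = 29

29


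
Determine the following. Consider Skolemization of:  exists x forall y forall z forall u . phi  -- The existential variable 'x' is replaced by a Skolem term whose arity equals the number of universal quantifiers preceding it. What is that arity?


Quantifier prefix: exists x forall y forall z forall u
'x' is existentially quantified at position 1.
No universal quantifiers precede it.
Skolem function arity = 0 (a Skolem constant)

0


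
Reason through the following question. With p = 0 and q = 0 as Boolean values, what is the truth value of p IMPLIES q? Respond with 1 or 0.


p = 0, q = 0
Operation: p IMPLIES q
Evaluate: 0 IMPLIES 0 = 1

1


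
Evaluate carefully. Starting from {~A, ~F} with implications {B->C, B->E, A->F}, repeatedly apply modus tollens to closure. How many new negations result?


Initial negated facts: {~A, ~F}
Apply modus tollens to closure:
  (no implication fires)
Final negated: {~A, ~F}
New negations: {(none)}
Count = 0

0
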